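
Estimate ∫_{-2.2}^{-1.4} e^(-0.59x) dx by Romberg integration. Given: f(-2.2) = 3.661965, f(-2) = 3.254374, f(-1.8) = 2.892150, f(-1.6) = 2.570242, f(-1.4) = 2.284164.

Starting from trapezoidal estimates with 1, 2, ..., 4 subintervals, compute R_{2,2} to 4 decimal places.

2.3353

R_{0,0} (trapezoid, 1 panel, h=0.8000): 2.378452
R_{1,0} (trapezoid, 2 panels, h=0.4000): 2.346086
R_{2,0} (trapezoid, 4 panels, h=0.2000): 2.337966
R_{1,1} = 2.346086 + (2.346086 − 2.378452)/3 = 2.335297
R_{2,1} = 2.337966 + (2.337966 − 2.346086)/3 = 2.335259
R_{2,2} = 2.335259 + (2.335259 − 2.335297)/15 = 2.335256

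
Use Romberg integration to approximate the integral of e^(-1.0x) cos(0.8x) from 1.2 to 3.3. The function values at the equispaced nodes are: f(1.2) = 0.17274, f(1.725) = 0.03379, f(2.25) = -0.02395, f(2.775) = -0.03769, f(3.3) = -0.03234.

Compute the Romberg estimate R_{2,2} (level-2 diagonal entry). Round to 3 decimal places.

R_{0,0} (trapezoid, 1 panel, h=2.1000): 0.14742
R_{1,0} (trapezoid, 2 panels, h=1.0500): 0.04856
R_{2,0} (trapezoid, 4 panels, h=0.5250): 0.02223
R_{1,1} = 0.04856 + (0.04856 − 0.14742)/3 = 0.01561
R_{2,1} = 0.02223 + (0.02223 − 0.04856)/3 = 0.01345
R_{2,2} = 0.01345 + (0.01345 − 0.01561)/15 = 0.01331

0.013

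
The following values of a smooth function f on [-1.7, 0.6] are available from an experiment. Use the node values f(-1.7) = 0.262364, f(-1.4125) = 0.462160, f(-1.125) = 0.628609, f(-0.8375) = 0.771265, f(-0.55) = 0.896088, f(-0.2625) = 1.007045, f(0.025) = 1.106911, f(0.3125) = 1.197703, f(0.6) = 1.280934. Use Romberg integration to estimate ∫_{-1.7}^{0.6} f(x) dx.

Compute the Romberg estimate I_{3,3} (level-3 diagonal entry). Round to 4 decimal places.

1.9703

I_{0,0} (trapezoid, 1 panel, h=2.3000): 1.774793
I_{1,0} (trapezoid, 2 panels, h=1.1500): 1.917898
I_{2,0} (trapezoid, 4 panels, h=0.5750): 1.956873
I_{3,0} (trapezoid, 8 panels, h=0.2875): 1.966911
I_{1,1} = 1.917898 + (1.917898 − 1.774793)/3 = 1.965600
I_{2,1} = 1.956873 + (1.956873 − 1.917898)/3 = 1.969865
I_{3,1} = 1.966911 + (1.966911 − 1.956873)/3 = 1.970257
I_{2,2} = 1.969865 + (1.969865 − 1.965600)/15 = 1.970149
I_{3,2} = 1.970257 + (1.970257 − 1.969865)/15 = 1.970283
I_{3,3} = 1.970283 + (1.970283 − 1.970149)/63 = 1.970285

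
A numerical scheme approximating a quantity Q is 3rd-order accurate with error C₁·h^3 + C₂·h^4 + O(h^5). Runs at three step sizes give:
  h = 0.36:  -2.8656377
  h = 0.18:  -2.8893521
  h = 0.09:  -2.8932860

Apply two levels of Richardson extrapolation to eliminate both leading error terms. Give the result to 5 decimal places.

First eliminate the h^3 term (factor 2^3 = 8):
  B₁ = (8·(-2.8893521) − (-2.8656377))/7 = -2.8927399
  B₂ = (8·(-2.8932860) − (-2.8893521))/7 = -2.8938480
Then eliminate the h^4 term (factor 2^4 = 16):
  (16·(-2.8938480) − (-2.8927399))/15 = -2.8939219

-2.89392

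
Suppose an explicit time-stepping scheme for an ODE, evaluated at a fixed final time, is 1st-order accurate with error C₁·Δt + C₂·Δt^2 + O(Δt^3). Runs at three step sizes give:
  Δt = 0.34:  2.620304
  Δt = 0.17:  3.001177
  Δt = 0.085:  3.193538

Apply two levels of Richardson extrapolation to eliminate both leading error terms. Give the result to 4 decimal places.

3.3872

First eliminate the Δt term (factor 2^1 = 2):
  B₁ = (2·3.001177 − 2.620304)/1 = 3.382050
  B₂ = (2·3.193538 − 3.001177)/1 = 3.385899
Then eliminate the Δt^2 term (factor 2^2 = 4):
  (4·3.385899 − 3.382050)/3 = 3.387182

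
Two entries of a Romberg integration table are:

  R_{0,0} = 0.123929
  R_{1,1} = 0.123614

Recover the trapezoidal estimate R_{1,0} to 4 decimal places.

0.1237

From R_{1,1} = (4·R_{1,0} − R_{0,0})/3, solve for R_{1,0}:
4·R_{1,0} = 3·0.123614 + 0.123929 = 0.494771
R_{1,0} = 0.123693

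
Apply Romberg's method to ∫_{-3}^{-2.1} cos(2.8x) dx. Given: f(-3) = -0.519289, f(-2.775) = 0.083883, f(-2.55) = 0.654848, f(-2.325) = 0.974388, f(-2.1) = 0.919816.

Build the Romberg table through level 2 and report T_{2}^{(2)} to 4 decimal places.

0.4453

T_{0}^{(0)} (trapezoid, 1 panel, h=0.9000): 0.180237
T_{1}^{(0)} (trapezoid, 2 panels, h=0.4500): 0.384800
T_{2}^{(0)} (trapezoid, 4 panels, h=0.2250): 0.430511
T_{1}^{(1)} = 0.384800 + (0.384800 − 0.180237)/3 = 0.452988
T_{2}^{(1)} = 0.430511 + (0.430511 − 0.384800)/3 = 0.445748
T_{2}^{(2)} = 0.445748 + (0.445748 − 0.452988)/15 = 0.445265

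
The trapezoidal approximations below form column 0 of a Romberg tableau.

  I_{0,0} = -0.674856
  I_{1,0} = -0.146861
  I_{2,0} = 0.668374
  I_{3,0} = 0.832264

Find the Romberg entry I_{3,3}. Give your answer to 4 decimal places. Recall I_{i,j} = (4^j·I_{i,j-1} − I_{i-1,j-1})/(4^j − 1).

I_{1,1} = -0.146861 + (-0.146861 − (-0.674856))/3 = 0.029137
I_{2,1} = 0.668374 + (0.668374 − (-0.146861))/3 = 0.940119
I_{3,1} = 0.832264 + (0.832264 − 0.668374)/3 = 0.886894
I_{2,2} = 0.940119 + (0.940119 − 0.029137)/15 = 1.000851
I_{3,2} = 0.886894 + (0.886894 − 0.940119)/15 = 0.883346
I_{3,3} = (64·0.883346 − 1.000851) / 63 = 0.881481

0.8815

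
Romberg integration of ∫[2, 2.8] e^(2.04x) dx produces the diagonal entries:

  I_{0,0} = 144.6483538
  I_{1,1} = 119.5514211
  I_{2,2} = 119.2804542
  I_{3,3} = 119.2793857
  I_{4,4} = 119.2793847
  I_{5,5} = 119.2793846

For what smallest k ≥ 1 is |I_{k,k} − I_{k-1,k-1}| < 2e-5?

k = 4

|I_{1,1} − I_{0,0}| = 25.0969327 ≥ 2e-5
|I_{2,2} − I_{1,1}| = 0.2709669 ≥ 2e-5
|I_{3,3} − I_{2,2}| = 0.0010685 ≥ 2e-5
|I_{4,4} − I_{3,3}| = 0.0000010 < 2e-5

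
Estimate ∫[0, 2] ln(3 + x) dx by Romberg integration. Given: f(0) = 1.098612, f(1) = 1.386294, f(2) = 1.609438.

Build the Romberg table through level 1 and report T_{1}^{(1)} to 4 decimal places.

T_{0}^{(0)} (trapezoid, 1 panel, h=2.0000): 2.708050
T_{1}^{(0)} (trapezoid, 2 panels, h=1.0000): 2.740319
T_{1}^{(1)} = 2.740319 + (2.740319 − 2.708050)/3 = 2.751075

2.7511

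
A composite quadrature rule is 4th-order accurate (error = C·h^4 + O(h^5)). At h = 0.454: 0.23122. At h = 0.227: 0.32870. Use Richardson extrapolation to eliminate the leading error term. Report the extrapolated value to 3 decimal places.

0.335

Extrapolated value = (16·A(h/2) − A(h)) / (16 − 1)
= (16·0.32870 − 0.23122) / 15
= 5.02798 / 15 = 0.33520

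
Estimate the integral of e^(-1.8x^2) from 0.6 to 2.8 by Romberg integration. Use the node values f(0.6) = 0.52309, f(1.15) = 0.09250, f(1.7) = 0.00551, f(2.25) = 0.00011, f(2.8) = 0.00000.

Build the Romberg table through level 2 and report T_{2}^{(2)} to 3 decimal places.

0.164

T_{0}^{(0)} (trapezoid, 1 panel, h=2.2000): 0.57540
T_{1}^{(0)} (trapezoid, 2 panels, h=1.1000): 0.29376
T_{2}^{(0)} (trapezoid, 4 panels, h=0.5500): 0.19782
T_{1}^{(1)} = 0.29376 + (0.29376 − 0.57540)/3 = 0.19988
T_{2}^{(1)} = 0.19782 + (0.19782 − 0.29376)/3 = 0.16584
T_{2}^{(2)} = 0.16584 + (0.16584 − 0.19988)/15 = 0.16357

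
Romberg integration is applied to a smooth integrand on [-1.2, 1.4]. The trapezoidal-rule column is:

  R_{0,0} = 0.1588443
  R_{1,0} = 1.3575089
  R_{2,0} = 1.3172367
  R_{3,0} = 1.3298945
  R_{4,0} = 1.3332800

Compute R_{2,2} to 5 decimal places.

1.27360

R_{1,1} = (4·1.3575089 − 0.1588443) / 3 = 1.7570638
R_{2,1} = (4·1.3172367 − 1.3575089) / 3 = 1.3038126
R_{2,2} = 1.3038126 + (1.3038126 − 1.7570638)/15 = 1.2735959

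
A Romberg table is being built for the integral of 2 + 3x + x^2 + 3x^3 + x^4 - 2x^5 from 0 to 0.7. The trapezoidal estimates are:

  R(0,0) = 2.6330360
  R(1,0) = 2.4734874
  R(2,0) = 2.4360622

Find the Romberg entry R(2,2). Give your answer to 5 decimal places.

2.42381

Richardson extrapolation on the trapezoidal column (denominator 4−1=3):
R(1,1) = (4·2.4734874 − 2.6330360) / 3 = 2.4203045
R(2,1) = (4·2.4360622 − 2.4734874) / 3 = 2.4235871
R(2,2) = (16·2.4235871 − 2.4203045) / 15 = 2.4238059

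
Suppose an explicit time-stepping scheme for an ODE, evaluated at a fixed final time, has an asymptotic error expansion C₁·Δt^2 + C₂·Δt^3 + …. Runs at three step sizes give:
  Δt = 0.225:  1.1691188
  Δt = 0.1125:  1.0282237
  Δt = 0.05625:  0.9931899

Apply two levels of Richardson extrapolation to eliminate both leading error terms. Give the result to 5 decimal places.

0.98155

First eliminate the Δt^2 term (factor 2^2 = 4):
  B₁ = (4·1.0282237 − 1.1691188)/3 = 0.9812587
  B₂ = (4·0.9931899 − 1.0282237)/3 = 0.9815120
Then eliminate the Δt^3 term (factor 2^3 = 8):
  (8·0.9815120 − 0.9812587)/7 = 0.9815482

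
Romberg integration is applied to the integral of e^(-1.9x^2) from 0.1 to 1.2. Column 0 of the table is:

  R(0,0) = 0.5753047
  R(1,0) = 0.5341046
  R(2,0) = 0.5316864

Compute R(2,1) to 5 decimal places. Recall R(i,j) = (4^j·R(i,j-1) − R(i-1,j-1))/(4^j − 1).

0.53088

R(2,1) = (4·0.5316864 − 0.5341046) / 3 = 0.5308803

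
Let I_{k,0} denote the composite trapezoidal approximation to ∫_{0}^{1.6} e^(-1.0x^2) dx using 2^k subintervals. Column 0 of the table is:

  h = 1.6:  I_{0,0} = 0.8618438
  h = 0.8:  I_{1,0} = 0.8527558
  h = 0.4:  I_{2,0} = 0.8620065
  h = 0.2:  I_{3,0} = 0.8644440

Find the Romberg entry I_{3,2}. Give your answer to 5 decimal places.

0.86527

Richardson extrapolation on the trapezoidal column (denominator 4−1=3):
I_{2,1} = 0.8620065 + (0.8620065 − 0.8527558)/3 = 0.8650901
I_{3,1} = (4·0.8644440 − 0.8620065) / 3 = 0.8652565
I_{3,2} = 0.8652565 + (0.8652565 − 0.8650901)/15 = 0.8652676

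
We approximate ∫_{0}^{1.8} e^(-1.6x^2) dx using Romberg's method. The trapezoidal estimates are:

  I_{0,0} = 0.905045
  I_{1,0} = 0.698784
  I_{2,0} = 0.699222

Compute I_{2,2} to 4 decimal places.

Richardson extrapolation on the trapezoidal column (denominator 4−1=3):
I_{1,1} = (4·0.698784 − 0.905045) / 3 = 0.630030
I_{2,1} = 0.699222 + (0.699222 − 0.698784)/3 = 0.699368
I_{2,2} = 0.699368 + (0.699368 − 0.630030)/15 = 0.703991

0.7040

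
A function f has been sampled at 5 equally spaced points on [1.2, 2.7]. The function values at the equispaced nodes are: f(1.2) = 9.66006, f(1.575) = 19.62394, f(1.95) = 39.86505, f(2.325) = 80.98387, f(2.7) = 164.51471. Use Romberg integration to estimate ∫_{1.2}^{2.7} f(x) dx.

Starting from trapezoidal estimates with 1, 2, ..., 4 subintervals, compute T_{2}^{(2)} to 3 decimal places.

T_{0}^{(0)} (trapezoid, 1 panel, h=1.5000): 130.63108
T_{1}^{(0)} (trapezoid, 2 panels, h=0.7500): 95.21433
T_{2}^{(0)} (trapezoid, 4 panels, h=0.3750): 85.33509
T_{1}^{(1)} = 95.21433 + (95.21433 − 130.63108)/3 = 83.40875
T_{2}^{(1)} = 85.33509 + (85.33509 − 95.21433)/3 = 82.04201
T_{2}^{(2)} = 82.04201 + (82.04201 − 83.40875)/15 = 81.95089

81.951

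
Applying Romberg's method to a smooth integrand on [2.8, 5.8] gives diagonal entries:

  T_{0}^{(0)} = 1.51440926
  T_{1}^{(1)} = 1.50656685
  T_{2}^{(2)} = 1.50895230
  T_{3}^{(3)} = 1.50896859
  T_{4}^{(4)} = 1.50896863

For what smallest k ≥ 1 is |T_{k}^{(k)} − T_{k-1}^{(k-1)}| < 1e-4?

|T_{1}^{(1)} − T_{0}^{(0)}| = 0.00784241 ≥ 1e-4
|T_{2}^{(2)} − T_{1}^{(1)}| = 0.00238545 ≥ 1e-4
|T_{3}^{(3)} − T_{2}^{(2)}| = 0.00001629 < 1e-4

k = 3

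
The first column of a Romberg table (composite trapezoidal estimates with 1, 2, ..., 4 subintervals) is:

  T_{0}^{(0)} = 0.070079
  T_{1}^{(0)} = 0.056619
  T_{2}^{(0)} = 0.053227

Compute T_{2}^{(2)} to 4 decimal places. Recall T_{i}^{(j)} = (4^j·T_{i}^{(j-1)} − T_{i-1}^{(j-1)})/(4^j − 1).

0.0521

T_{1}^{(1)} = 0.056619 + (0.056619 − 0.070079)/3 = 0.052132
T_{2}^{(1)} = 0.053227 + (0.053227 − 0.056619)/3 = 0.052096
T_{2}^{(2)} = (16·0.052096 − 0.052132) / 15 = 0.052094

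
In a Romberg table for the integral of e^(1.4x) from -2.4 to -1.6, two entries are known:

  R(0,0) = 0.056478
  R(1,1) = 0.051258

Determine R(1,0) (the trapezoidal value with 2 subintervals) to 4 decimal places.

0.0526

From R(1,1) = (4·R(1,0) − R(0,0))/3, solve for R(1,0):
4·R(1,0) = 3·0.051258 + 0.056478 = 0.210252
R(1,0) = 0.052563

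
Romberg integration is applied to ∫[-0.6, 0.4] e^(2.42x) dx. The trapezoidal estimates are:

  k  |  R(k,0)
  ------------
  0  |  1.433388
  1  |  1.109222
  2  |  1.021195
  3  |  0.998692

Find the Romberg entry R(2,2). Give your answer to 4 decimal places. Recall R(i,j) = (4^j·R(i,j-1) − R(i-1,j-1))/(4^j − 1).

0.9912

Richardson extrapolation on the trapezoidal column (denominator 4−1=3):
R(1,1) = (4·1.109222 − 1.433388) / 3 = 1.001167
R(2,1) = (4·1.021195 − 1.109222) / 3 = 0.991853
R(2,2) = (16·0.991853 − 1.001167) / 15 = 0.991232
(Column j=1 coincides with Simpson's rule on the same nodes.)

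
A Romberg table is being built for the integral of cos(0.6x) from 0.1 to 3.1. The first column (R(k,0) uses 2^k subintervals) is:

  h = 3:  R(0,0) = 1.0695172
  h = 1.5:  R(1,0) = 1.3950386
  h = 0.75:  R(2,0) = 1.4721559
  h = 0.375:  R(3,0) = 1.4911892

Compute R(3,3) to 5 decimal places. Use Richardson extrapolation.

Richardson extrapolation on the trapezoidal column (denominator 4−1=3):
R(1,1) = 1.3950386 + (1.3950386 − 1.0695172)/3 = 1.5035457
R(2,1) = (4·1.4721559 − 1.3950386) / 3 = 1.4978617
R(3,1) = (4·1.4911892 − 1.4721559) / 3 = 1.4975336
R(2,2) = (16·1.4978617 − 1.5035457) / 15 = 1.4974828
R(3,2) = (16·1.4975336 − 1.4978617) / 15 = 1.4975117
R(3,3) = (64·1.4975117 − 1.4974828) / 63 = 1.4975122

1.49751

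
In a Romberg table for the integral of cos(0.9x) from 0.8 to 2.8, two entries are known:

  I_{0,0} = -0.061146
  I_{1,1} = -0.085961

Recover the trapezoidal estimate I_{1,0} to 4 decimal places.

-0.0798

From I_{1,1} = (4·I_{1,0} − I_{0,0})/3, solve for I_{1,0}:
4·I_{1,0} = 3·(-0.085961) + (-0.061146) = -0.319029
I_{1,0} = -0.079757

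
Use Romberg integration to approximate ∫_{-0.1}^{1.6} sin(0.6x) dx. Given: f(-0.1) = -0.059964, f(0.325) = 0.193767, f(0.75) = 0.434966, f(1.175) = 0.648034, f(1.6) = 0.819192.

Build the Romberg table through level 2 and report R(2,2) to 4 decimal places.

0.7078

R(0,0) (trapezoid, 1 panel, h=1.7000): 0.645344
R(1,0) (trapezoid, 2 panels, h=0.8500): 0.692393
R(2,0) (trapezoid, 4 panels, h=0.4250): 0.703962
R(1,1) = 0.692393 + (0.692393 − 0.645344)/3 = 0.708076
R(2,1) = 0.703962 + (0.703962 − 0.692393)/3 = 0.707818
R(2,2) = 0.707818 + (0.707818 − 0.708076)/15 = 0.707801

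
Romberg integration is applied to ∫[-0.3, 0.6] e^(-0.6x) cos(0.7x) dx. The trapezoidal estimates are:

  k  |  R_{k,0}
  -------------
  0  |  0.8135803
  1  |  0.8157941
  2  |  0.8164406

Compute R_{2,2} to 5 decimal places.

0.81666

R_{1,1} = 0.8157941 + (0.8157941 − 0.8135803)/3 = 0.8165320
R_{2,1} = (4·0.8164406 − 0.8157941) / 3 = 0.8166561
R_{2,2} = 0.8166561 + (0.8166561 − 0.8165320)/15 = 0.8166644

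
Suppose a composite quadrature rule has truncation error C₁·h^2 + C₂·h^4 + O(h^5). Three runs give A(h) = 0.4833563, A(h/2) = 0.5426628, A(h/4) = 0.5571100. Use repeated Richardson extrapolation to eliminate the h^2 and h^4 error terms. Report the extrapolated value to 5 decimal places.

0.56189

First eliminate the h^2 term (factor 2^2 = 4):
  B₁ = (4·0.5426628 − 0.4833563)/3 = 0.5624316
  B₂ = (4·0.5571100 − 0.5426628)/3 = 0.5619257
Then eliminate the h^4 term (factor 2^4 = 16):
  (16·0.5619257 − 0.5624316)/15 = 0.5618920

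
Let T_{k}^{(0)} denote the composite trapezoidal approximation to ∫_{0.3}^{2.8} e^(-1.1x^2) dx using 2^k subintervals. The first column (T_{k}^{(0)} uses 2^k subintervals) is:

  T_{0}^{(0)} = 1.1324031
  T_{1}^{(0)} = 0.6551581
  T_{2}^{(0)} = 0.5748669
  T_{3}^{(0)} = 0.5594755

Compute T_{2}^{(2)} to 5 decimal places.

Richardson extrapolation on the trapezoidal column (denominator 4−1=3):
T_{1}^{(1)} = (4·0.6551581 − 1.1324031) / 3 = 0.4960764
T_{2}^{(1)} = (4·0.5748669 − 0.6551581) / 3 = 0.5481032
T_{2}^{(2)} = (16·0.5481032 − 0.4960764) / 15 = 0.5515717

0.55157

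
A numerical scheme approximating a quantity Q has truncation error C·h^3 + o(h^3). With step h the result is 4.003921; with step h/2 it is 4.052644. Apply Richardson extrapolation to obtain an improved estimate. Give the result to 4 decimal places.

4.0596

The leading error scales as h^3; refining by a factor of 2 reduces it by 2^3 = 8.
Extrapolated value = (8·A(h/2) − A(h)) / (8 − 1)
= (8·4.052644 − 4.003921) / 7
= 28.417231 / 7 = 4.059604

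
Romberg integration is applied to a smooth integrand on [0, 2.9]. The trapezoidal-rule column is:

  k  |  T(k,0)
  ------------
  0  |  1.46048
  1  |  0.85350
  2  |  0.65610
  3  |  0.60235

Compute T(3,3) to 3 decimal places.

T(1,1) = 0.85350 + (0.85350 − 1.46048)/3 = 0.65117
T(2,1) = 0.65610 + (0.65610 − 0.85350)/3 = 0.59030
T(3,1) = (4·0.60235 − 0.65610) / 3 = 0.58443
T(2,2) = 0.59030 + (0.59030 − 0.65117)/15 = 0.58624
T(3,2) = 0.58443 + (0.58443 − 0.59030)/15 = 0.58404
T(3,3) = (64·0.58404 − 0.58624) / 63 = 0.58401

0.584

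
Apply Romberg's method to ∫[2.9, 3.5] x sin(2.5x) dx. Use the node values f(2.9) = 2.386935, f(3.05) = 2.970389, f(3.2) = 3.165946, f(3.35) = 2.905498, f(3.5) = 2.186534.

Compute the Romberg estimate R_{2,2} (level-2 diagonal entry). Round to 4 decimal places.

R_{0,0} (trapezoid, 1 panel, h=0.6000): 1.372041
R_{1,0} (trapezoid, 2 panels, h=0.3000): 1.635804
R_{2,0} (trapezoid, 4 panels, h=0.1500): 1.699285
R_{1,1} = 1.635804 + (1.635804 − 1.372041)/3 = 1.723725
R_{2,1} = 1.699285 + (1.699285 − 1.635804)/3 = 1.720445
R_{2,2} = 1.720445 + (1.720445 − 1.723725)/15 = 1.720226

1.7202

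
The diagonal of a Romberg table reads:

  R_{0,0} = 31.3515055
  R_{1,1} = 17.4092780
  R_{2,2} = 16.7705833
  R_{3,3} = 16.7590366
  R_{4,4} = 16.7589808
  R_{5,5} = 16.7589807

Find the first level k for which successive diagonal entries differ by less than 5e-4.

|R_{1,1} − R_{0,0}| = 13.9422275 ≥ 5e-4
|R_{2,2} − R_{1,1}| = 0.6386947 ≥ 5e-4
|R_{3,3} − R_{2,2}| = 0.0115467 ≥ 5e-4
|R_{4,4} − R_{3,3}| = 0.0000558 < 5e-4

k = 4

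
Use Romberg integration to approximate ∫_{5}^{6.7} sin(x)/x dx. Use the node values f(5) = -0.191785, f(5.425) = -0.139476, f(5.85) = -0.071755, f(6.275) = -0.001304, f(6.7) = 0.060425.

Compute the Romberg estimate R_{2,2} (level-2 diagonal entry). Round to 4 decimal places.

R_{0,0} (trapezoid, 1 panel, h=1.7000): -0.111656
R_{1,0} (trapezoid, 2 panels, h=0.8500): -0.116820
R_{2,0} (trapezoid, 4 panels, h=0.4250): -0.118241
R_{1,1} = -0.116820 + (-0.116820 − (-0.111656))/3 = -0.118541
R_{2,1} = -0.118241 + (-0.118241 − (-0.116820))/3 = -0.118715
R_{2,2} = -0.118715 + (-0.118715 − (-0.118541))/15 = -0.118727

-0.1187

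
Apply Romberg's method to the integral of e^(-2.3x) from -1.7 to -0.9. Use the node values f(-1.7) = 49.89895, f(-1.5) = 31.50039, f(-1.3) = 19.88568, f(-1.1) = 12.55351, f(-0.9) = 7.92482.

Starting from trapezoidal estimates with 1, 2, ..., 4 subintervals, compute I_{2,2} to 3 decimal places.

18.250

I_{0,0} (trapezoid, 1 panel, h=0.8000): 23.12951
I_{1,0} (trapezoid, 2 panels, h=0.4000): 19.51903
I_{2,0} (trapezoid, 4 panels, h=0.2000): 18.57029
I_{1,1} = 19.51903 + (19.51903 − 23.12951)/3 = 18.31554
I_{2,1} = 18.57029 + (18.57029 − 19.51903)/3 = 18.25404
I_{2,2} = 18.25404 + (18.25404 − 18.31554)/15 = 18.24994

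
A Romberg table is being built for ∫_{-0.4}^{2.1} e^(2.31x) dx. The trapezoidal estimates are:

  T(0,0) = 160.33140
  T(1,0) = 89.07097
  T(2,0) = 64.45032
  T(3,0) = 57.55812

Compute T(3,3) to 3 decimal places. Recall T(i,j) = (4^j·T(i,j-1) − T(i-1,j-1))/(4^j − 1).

55.188

T(1,1) = (4·89.07097 − 160.33140) / 3 = 65.31749
T(2,1) = (4·64.45032 − 89.07097) / 3 = 56.24344
T(3,1) = (4·57.55812 − 64.45032) / 3 = 55.26072
T(2,2) = (16·56.24344 − 65.31749) / 15 = 55.63850
T(3,2) = (16·55.26072 − 56.24344) / 15 = 55.19521
T(3,3) = (64·55.19521 − 55.63850) / 63 = 55.18817
(Column j=1 coincides with Simpson's rule on the same nodes.)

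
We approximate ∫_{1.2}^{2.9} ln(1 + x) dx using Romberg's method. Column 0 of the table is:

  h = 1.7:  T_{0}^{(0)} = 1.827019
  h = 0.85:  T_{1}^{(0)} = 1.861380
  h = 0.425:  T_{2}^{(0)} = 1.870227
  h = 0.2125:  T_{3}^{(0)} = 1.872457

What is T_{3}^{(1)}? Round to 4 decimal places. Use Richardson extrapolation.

T_{3}^{(1)} = (4·1.872457 − 1.870227) / 3 = 1.873200

1.8732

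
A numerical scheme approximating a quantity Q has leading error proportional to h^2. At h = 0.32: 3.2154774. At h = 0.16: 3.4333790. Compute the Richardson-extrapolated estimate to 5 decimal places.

The leading error scales as h^2; refining by a factor of 2 reduces it by 2^2 = 4.
Extrapolated value = (4·A(h/2) − A(h)) / (4 − 1)
= (4·3.4333790 − 3.2154774) / 3
= 10.5180386 / 3 = 3.5060129

3.50601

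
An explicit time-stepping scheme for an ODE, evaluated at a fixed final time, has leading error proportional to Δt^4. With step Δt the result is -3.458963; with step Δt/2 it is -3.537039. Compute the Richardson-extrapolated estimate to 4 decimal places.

The leading error scales as Δt^4; refining by a factor of 2 reduces it by 2^4 = 16.
Extrapolated value = (16·A(Δt/2) − A(Δt)) / (16 − 1)
= (16·(-3.537039) − (-3.458963)) / 15
= -53.133661 / 15 = -3.542244

-3.5422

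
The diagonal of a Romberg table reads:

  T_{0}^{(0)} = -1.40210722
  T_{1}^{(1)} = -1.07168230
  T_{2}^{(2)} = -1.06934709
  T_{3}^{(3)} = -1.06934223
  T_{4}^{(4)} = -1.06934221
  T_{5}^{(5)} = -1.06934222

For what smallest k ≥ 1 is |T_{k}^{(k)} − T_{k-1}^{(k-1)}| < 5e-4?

|T_{1}^{(1)} − T_{0}^{(0)}| = 0.33042492 ≥ 5e-4
|T_{2}^{(2)} − T_{1}^{(1)}| = 0.00233521 ≥ 5e-4
|T_{3}^{(3)} − T_{2}^{(2)}| = 0.00000486 < 5e-4

k = 3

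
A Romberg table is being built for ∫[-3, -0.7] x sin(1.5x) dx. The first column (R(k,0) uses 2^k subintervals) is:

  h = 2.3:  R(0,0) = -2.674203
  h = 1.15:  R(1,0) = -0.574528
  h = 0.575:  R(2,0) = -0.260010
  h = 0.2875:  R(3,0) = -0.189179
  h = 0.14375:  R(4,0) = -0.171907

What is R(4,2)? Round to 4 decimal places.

-0.1662

Richardson extrapolation on the trapezoidal column (denominator 4−1=3):
R(3,1) = -0.189179 + (-0.189179 − (-0.260010))/3 = -0.165569
R(4,1) = -0.171907 + (-0.171907 − (-0.189179))/3 = -0.166150
R(4,2) = (16·(-0.166150) − (-0.165569)) / 15 = -0.166189
(Column j=1 coincides with Simpson's rule on the same nodes.)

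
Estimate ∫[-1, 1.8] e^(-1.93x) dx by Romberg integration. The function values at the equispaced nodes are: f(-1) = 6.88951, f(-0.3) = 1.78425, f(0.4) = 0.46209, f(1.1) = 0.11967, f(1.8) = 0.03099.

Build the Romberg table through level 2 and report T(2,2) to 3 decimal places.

3.575

T(0,0) (trapezoid, 1 panel, h=2.8000): 9.68870
T(1,0) (trapezoid, 2 panels, h=1.4000): 5.49128
T(2,0) (trapezoid, 4 panels, h=0.7000): 4.07838
T(1,1) = 5.49128 + (5.49128 − 9.68870)/3 = 4.09214
T(2,1) = 4.07838 + (4.07838 − 5.49128)/3 = 3.60741
T(2,2) = 3.60741 + (3.60741 − 4.09214)/15 = 3.57509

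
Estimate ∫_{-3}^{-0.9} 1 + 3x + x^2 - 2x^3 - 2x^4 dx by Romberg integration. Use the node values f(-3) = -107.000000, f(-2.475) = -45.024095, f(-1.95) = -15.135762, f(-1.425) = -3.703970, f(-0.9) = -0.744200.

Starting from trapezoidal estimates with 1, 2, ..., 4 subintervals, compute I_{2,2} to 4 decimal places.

I_{0,0} (trapezoid, 1 panel, h=2.1000): -113.131410
I_{1,0} (trapezoid, 2 panels, h=1.0500): -72.458255
I_{2,0} (trapezoid, 4 panels, h=0.5250): -61.811362
I_{1,1} = -72.458255 + (-72.458255 − (-113.131410))/3 = -58.900537
I_{2,1} = -61.811362 + (-61.811362 − (-72.458255))/3 = -58.262398
I_{2,2} = -58.262398 + (-58.262398 − (-58.900537))/15 = -58.219855

-58.2199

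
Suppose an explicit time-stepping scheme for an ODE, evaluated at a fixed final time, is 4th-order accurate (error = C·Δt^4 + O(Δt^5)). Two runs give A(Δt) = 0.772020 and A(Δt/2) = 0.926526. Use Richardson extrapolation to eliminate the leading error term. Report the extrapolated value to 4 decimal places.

0.9368

Extrapolated value = (16·A(Δt/2) − A(Δt)) / (16 − 1)
= (16·0.926526 − 0.772020) / 15
= 14.052396 / 15 = 0.936826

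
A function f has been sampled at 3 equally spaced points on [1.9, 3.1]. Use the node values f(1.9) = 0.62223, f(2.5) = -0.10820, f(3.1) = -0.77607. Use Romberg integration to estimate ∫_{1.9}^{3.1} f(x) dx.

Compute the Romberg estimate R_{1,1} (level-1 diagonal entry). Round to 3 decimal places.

R_{0,0} (trapezoid, 1 panel, h=1.2000): -0.09230
R_{1,0} (trapezoid, 2 panels, h=0.6000): -0.11107
R_{1,1} = -0.11107 + (-0.11107 − (-0.09230))/3 = -0.11733

-0.117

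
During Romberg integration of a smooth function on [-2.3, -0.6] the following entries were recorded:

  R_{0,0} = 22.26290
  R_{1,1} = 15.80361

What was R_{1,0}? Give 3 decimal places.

From R_{1,1} = (4·R_{1,0} − R_{0,0})/3, solve for R_{1,0}:
4·R_{1,0} = 3·15.80361 + 22.26290 = 69.67373
R_{1,0} = 17.41843

17.418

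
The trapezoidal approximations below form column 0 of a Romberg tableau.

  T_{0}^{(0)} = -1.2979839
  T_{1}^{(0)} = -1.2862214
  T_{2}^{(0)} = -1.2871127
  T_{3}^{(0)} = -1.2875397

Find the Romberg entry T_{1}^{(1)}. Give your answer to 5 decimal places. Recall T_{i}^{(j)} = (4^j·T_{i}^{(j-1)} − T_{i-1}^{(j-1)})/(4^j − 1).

-1.28230

T_{1}^{(1)} = -1.2862214 + (-1.2862214 − (-1.2979839))/3 = -1.2823006
(Column j=1 coincides with Simpson's rule on the same nodes.)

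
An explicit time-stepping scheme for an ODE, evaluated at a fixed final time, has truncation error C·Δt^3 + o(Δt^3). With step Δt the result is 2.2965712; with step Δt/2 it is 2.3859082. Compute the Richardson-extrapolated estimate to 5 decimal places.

2.39867

Extrapolated value = (8·A(Δt/2) − A(Δt)) / (8 − 1)
= (8·2.3859082 − 2.2965712) / 7
= 16.7906944 / 7 = 2.3986706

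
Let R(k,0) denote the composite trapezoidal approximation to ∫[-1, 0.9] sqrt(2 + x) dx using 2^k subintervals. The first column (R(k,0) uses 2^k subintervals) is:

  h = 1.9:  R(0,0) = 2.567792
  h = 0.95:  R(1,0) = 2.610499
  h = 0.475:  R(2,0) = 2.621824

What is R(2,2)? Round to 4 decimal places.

Richardson extrapolation on the trapezoidal column (denominator 4−1=3):
R(1,1) = (4·2.610499 − 2.567792) / 3 = 2.624735
R(2,1) = 2.621824 + (2.621824 − 2.610499)/3 = 2.625599
R(2,2) = 2.625599 + (2.625599 − 2.624735)/15 = 2.625657

2.6257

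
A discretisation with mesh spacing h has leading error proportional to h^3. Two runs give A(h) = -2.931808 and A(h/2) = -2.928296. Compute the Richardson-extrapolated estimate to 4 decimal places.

The leading error scales as h^3; refining by a factor of 2 reduces it by 2^3 = 8.
Extrapolated value = (8·A(h/2) − A(h)) / (8 − 1)
= (8·(-2.928296) − (-2.931808)) / 7
= -20.494560 / 7 = -2.927794

-2.9278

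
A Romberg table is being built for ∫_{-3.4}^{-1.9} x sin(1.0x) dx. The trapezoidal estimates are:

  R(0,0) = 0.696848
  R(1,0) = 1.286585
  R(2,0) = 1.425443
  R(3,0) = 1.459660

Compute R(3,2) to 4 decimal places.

1.4710

R(2,1) = (4·1.425443 − 1.286585) / 3 = 1.471729
R(3,1) = 1.459660 + (1.459660 − 1.425443)/3 = 1.471066
R(3,2) = 1.471066 + (1.471066 − 1.471729)/15 = 1.471022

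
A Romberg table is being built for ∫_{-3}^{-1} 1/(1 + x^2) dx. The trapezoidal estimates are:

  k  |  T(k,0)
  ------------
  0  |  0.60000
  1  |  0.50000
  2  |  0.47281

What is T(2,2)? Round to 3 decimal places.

T(1,1) = (4·0.50000 − 0.60000) / 3 = 0.46667
T(2,1) = 0.47281 + (0.47281 − 0.50000)/3 = 0.46375
T(2,2) = (16·0.46375 − 0.46667) / 15 = 0.46356

0.464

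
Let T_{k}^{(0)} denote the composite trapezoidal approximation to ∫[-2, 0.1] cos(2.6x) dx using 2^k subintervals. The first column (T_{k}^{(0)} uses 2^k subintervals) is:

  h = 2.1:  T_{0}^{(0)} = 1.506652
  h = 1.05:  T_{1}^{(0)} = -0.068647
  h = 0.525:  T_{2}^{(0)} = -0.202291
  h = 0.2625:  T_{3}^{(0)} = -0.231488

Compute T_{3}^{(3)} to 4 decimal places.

-0.2411

Richardson extrapolation on the trapezoidal column (denominator 4−1=3):
T_{1}^{(1)} = (4·(-0.068647) − 1.506652) / 3 = -0.593747
T_{2}^{(1)} = -0.202291 + (-0.202291 − (-0.068647))/3 = -0.246839
T_{3}^{(1)} = -0.231488 + (-0.231488 − (-0.202291))/3 = -0.241220
T_{2}^{(2)} = (16·(-0.246839) − (-0.593747)) / 15 = -0.223712
T_{3}^{(2)} = -0.241220 + (-0.241220 − (-0.246839))/15 = -0.240845
T_{3}^{(3)} = -0.240845 + (-0.240845 − (-0.223712))/63 = -0.241117
(Column j=1 coincides with Simpson's rule on the same nodes.)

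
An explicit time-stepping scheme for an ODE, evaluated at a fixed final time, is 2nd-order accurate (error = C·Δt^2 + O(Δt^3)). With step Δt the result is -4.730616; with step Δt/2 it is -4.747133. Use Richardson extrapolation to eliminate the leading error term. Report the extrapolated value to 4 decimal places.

Extrapolated value = (4·A(Δt/2) − A(Δt)) / (4 − 1)
= (4·(-4.747133) − (-4.730616)) / 3
= -14.257916 / 3 = -4.752639

-4.7526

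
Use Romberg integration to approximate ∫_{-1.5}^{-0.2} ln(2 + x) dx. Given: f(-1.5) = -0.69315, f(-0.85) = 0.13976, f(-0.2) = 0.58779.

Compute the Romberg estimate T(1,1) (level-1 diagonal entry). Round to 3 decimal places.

T(0,0) (trapezoid, 1 panel, h=1.3000): -0.06848
T(1,0) (trapezoid, 2 panels, h=0.6500): 0.05660
T(1,1) = 0.05660 + (0.05660 − (-0.06848))/3 = 0.09829

0.098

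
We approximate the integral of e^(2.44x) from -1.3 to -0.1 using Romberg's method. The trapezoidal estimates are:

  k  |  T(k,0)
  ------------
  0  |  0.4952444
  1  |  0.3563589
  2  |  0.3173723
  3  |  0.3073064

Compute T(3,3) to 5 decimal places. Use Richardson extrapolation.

T(1,1) = 0.3563589 + (0.3563589 − 0.4952444)/3 = 0.3100637
T(2,1) = 0.3173723 + (0.3173723 − 0.3563589)/3 = 0.3043768
T(3,1) = (4·0.3073064 − 0.3173723) / 3 = 0.3039511
T(2,2) = 0.3043768 + (0.3043768 − 0.3100637)/15 = 0.3039977
T(3,2) = (16·0.3039511 − 0.3043768) / 15 = 0.3039227
T(3,3) = (64·0.3039227 − 0.3039977) / 63 = 0.3039215
(Column j=1 coincides with Simpson's rule on the same nodes.)

0.30392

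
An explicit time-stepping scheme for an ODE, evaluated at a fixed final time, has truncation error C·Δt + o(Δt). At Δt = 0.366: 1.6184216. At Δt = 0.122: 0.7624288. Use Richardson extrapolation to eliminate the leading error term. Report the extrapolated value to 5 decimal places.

0.33443

Extrapolated value = (3·A(Δt/3) − A(Δt)) / (3 − 1)
= (3·0.7624288 − 1.6184216) / 2
= 0.6688648 / 2 = 0.3344324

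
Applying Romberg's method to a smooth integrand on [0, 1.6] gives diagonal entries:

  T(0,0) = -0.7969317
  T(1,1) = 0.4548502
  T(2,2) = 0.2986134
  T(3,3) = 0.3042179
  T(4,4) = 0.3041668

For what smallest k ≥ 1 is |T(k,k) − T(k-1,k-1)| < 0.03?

k = 3

|T(1,1) − T(0,0)| = 1.2517819 ≥ 0.03
|T(2,2) − T(1,1)| = 0.1562368 ≥ 0.03
|T(3,3) − T(2,2)| = 0.0056045 < 0.03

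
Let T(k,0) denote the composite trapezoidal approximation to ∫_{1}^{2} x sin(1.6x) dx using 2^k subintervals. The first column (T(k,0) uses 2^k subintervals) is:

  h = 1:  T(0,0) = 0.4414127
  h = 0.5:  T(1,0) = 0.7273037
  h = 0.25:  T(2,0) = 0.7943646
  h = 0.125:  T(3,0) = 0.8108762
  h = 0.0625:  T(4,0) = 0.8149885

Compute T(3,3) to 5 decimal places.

T(1,1) = (4·0.7273037 − 0.4414127) / 3 = 0.8226007
T(2,1) = 0.7943646 + (0.7943646 − 0.7273037)/3 = 0.8167182
T(3,1) = 0.8108762 + (0.8108762 − 0.7943646)/3 = 0.8163801
T(2,2) = 0.8167182 + (0.8167182 − 0.8226007)/15 = 0.8163260
T(3,2) = (16·0.8163801 − 0.8167182) / 15 = 0.8163576
T(3,3) = 0.8163576 + (0.8163576 − 0.8163260)/63 = 0.8163581

0.81636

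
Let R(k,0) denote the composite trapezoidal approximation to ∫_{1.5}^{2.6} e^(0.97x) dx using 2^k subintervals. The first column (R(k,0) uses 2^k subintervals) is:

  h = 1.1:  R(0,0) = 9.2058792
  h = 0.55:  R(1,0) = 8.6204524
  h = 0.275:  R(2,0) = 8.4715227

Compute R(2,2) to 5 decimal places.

R(1,1) = (4·8.6204524 − 9.2058792) / 3 = 8.4253101
R(2,1) = 8.4715227 + (8.4715227 − 8.6204524)/3 = 8.4218795
R(2,2) = 8.4218795 + (8.4218795 − 8.4253101)/15 = 8.4216508

8.42165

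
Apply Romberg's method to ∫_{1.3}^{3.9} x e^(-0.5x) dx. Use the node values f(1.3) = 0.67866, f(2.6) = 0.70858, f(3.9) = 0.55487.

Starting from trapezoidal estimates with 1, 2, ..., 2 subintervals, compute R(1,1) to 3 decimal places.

R(0,0) (trapezoid, 1 panel, h=2.6000): 1.60359
R(1,0) (trapezoid, 2 panels, h=1.3000): 1.72295
R(1,1) = 1.72295 + (1.72295 − 1.60359)/3 = 1.76274

1.763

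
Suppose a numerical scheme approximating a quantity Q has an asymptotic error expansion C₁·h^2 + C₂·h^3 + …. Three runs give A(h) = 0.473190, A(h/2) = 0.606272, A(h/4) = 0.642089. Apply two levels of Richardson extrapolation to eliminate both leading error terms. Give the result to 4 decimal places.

First eliminate the h^2 term (factor 2^2 = 4):
  B₁ = (4·0.606272 − 0.473190)/3 = 0.650633
  B₂ = (4·0.642089 − 0.606272)/3 = 0.654028
Then eliminate the h^3 term (factor 2^3 = 8):
  (8·0.654028 − 0.650633)/7 = 0.654513

0.6545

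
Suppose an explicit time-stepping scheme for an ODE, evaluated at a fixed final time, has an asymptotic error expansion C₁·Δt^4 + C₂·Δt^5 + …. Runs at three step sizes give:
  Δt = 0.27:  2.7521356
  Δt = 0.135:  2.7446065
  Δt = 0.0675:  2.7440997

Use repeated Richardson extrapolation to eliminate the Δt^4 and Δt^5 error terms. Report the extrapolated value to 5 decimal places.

First eliminate the Δt^4 term (factor 2^4 = 16):
  B₁ = (16·2.7446065 − 2.7521356)/15 = 2.7441046
  B₂ = (16·2.7440997 − 2.7446065)/15 = 2.7440659
Then eliminate the Δt^5 term (factor 2^5 = 32):
  (32·2.7440659 − 2.7441046)/31 = 2.7440647

2.74406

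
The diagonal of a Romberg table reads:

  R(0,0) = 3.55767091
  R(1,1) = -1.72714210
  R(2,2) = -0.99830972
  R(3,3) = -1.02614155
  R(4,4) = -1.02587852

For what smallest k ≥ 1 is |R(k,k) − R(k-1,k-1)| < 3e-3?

|R(1,1) − R(0,0)| = 5.28481301 ≥ 3e-3
|R(2,2) − R(1,1)| = 0.72883238 ≥ 3e-3
|R(3,3) − R(2,2)| = 0.02783183 ≥ 3e-3
|R(4,4) − R(3,3)| = 0.00026303 < 3e-3

k = 4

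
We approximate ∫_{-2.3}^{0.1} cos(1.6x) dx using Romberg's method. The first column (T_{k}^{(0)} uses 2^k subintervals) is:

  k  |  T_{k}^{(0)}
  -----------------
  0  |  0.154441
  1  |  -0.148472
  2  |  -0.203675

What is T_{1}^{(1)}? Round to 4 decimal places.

-0.2494

T_{1}^{(1)} = (4·(-0.148472) − 0.154441) / 3 = -0.249443
(Column j=1 coincides with Simpson's rule on the same nodes.)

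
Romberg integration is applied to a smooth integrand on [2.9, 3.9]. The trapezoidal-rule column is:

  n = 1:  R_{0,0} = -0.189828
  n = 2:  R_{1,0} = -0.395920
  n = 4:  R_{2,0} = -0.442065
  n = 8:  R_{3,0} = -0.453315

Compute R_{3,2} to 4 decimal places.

-0.4570

R_{2,1} = (4·(-0.442065) − (-0.395920)) / 3 = -0.457447
R_{3,1} = -0.453315 + (-0.453315 − (-0.442065))/3 = -0.457065
R_{3,2} = -0.457065 + (-0.457065 − (-0.457447))/15 = -0.457040
(Column j=1 coincides with Simpson's rule on the same nodes.)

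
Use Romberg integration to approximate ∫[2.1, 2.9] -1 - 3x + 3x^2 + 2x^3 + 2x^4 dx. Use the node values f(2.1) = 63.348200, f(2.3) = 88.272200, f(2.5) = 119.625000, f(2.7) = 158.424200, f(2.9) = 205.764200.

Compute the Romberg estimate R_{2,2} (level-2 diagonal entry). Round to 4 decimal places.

R_{0,0} (trapezoid, 1 panel, h=0.8000): 107.644960
R_{1,0} (trapezoid, 2 panels, h=0.4000): 101.672480
R_{2,0} (trapezoid, 4 panels, h=0.2000): 100.175520
R_{1,1} = 101.672480 + (101.672480 − 107.644960)/3 = 99.681653
R_{2,1} = 100.175520 + (100.175520 − 101.672480)/3 = 99.676533
R_{2,2} = 99.676533 + (99.676533 − 99.681653)/15 = 99.676192

99.6762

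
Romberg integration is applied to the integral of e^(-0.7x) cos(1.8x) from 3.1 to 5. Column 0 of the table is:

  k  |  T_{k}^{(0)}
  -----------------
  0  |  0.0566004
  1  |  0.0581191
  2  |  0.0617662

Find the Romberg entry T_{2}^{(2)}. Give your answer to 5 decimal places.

0.06327

Richardson extrapolation on the trapezoidal column (denominator 4−1=3):
T_{1}^{(1)} = 0.0581191 + (0.0581191 − 0.0566004)/3 = 0.0586253
T_{2}^{(1)} = (4·0.0617662 − 0.0581191) / 3 = 0.0629819
T_{2}^{(2)} = 0.0629819 + (0.0629819 − 0.0586253)/15 = 0.0632723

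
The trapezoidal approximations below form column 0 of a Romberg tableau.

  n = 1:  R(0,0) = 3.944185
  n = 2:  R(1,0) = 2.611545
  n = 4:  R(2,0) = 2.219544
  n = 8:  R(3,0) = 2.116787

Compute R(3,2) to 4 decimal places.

R(2,1) = 2.219544 + (2.219544 − 2.611545)/3 = 2.088877
R(3,1) = (4·2.116787 − 2.219544) / 3 = 2.082535
R(3,2) = 2.082535 + (2.082535 − 2.088877)/15 = 2.082112
(Column j=1 coincides with Simpson's rule on the same nodes.)

2.0821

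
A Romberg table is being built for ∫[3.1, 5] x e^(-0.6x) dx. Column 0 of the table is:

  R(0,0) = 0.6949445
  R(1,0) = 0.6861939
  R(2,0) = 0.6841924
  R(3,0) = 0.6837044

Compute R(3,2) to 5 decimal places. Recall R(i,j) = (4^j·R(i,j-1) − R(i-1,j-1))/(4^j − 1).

Richardson extrapolation on the trapezoidal column (denominator 4−1=3):
R(2,1) = 0.6841924 + (0.6841924 − 0.6861939)/3 = 0.6835252
R(3,1) = (4·0.6837044 − 0.6841924) / 3 = 0.6835417
R(3,2) = (16·0.6835417 − 0.6835252) / 15 = 0.6835428
(Column j=1 coincides with Simpson's rule on the same nodes.)

0.68354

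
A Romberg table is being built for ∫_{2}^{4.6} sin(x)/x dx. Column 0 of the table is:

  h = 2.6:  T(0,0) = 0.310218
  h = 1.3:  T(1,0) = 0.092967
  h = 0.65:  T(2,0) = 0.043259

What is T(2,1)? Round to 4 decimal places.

Richardson extrapolation on the trapezoidal column (denominator 4−1=3):
T(2,1) = 0.043259 + (0.043259 − 0.092967)/3 = 0.026690
(Column j=1 coincides with Simpson's rule on the same nodes.)

0.0267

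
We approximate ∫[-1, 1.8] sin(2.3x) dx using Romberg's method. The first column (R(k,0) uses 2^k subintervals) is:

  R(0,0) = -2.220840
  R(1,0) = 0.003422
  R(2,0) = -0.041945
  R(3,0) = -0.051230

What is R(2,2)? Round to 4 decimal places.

R(1,1) = 0.003422 + (0.003422 − (-2.220840))/3 = 0.744843
R(2,1) = (4·(-0.041945) − 0.003422) / 3 = -0.057067
R(2,2) = -0.057067 + (-0.057067 − 0.744843)/15 = -0.110528

-0.1105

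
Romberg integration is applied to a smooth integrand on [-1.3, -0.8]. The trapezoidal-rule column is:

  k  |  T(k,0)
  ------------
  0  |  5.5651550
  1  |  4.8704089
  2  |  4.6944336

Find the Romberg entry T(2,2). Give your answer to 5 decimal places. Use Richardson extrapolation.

Richardson extrapolation on the trapezoidal column (denominator 4−1=3):
T(1,1) = (4·4.8704089 − 5.5651550) / 3 = 4.6388269
T(2,1) = 4.6944336 + (4.6944336 − 4.8704089)/3 = 4.6357752
T(2,2) = (16·4.6357752 − 4.6388269) / 15 = 4.6355718

4.63557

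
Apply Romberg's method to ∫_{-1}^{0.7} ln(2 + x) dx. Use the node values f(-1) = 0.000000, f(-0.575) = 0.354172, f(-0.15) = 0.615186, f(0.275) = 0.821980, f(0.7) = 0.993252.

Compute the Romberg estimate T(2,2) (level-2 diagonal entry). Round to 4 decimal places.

0.9817

T(0,0) (trapezoid, 1 panel, h=1.7000): 0.844264
T(1,0) (trapezoid, 2 panels, h=0.8500): 0.945040
T(2,0) (trapezoid, 4 panels, h=0.4250): 0.972385
T(1,1) = 0.945040 + (0.945040 − 0.844264)/3 = 0.978632
T(2,1) = 0.972385 + (0.972385 − 0.945040)/3 = 0.981500
T(2,2) = 0.981500 + (0.981500 − 0.978632)/15 = 0.981691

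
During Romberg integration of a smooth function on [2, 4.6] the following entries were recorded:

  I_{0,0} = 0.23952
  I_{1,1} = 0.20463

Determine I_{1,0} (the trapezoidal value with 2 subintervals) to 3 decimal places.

From I_{1,1} = (4·I_{1,0} − I_{0,0})/3, solve for I_{1,0}:
4·I_{1,0} = 3·0.20463 + 0.23952 = 0.85341
I_{1,0} = 0.21335

0.213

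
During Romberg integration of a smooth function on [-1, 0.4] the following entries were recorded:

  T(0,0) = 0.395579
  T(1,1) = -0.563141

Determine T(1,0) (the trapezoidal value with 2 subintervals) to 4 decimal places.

-0.3235

From T(1,1) = (4·T(1,0) − T(0,0))/3, solve for T(1,0):
4·T(1,0) = 3·(-0.563141) + 0.395579 = -1.293844
T(1,0) = -0.323461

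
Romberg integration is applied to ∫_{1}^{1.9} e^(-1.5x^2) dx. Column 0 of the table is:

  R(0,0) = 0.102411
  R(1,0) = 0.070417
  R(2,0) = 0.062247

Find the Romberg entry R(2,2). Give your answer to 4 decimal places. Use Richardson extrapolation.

Richardson extrapolation on the trapezoidal column (denominator 4−1=3):
R(1,1) = (4·0.070417 − 0.102411) / 3 = 0.059752
R(2,1) = 0.062247 + (0.062247 − 0.070417)/3 = 0.059524
R(2,2) = (16·0.059524 − 0.059752) / 15 = 0.059509

0.0595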